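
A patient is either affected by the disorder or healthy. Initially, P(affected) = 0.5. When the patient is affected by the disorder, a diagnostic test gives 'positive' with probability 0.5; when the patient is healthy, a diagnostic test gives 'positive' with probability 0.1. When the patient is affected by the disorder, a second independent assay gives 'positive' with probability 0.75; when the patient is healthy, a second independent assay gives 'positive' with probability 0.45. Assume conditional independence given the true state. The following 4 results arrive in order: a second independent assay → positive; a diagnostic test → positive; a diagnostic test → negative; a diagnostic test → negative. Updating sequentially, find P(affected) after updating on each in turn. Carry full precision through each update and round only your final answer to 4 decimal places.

0.7200

After a second independent assay='positive': P(affected) = 0.75·0.5000 / (0.75·0.5000 + 0.45·0.5000) ≈ 0.6250
After a diagnostic test='positive': P(affected) = 0.5·0.6250 / (0.5·0.6250 + 0.1·0.3750) ≈ 0.8929
After a diagnostic test='negative': P(affected) = 0.5·0.8929 / (0.5·0.8929 + 0.9·0.1071) ≈ 0.8224
After a diagnostic test='negative': P(affected) = 0.5·0.8224 / (0.5·0.8224 + 0.9·0.1776) ≈ 0.7200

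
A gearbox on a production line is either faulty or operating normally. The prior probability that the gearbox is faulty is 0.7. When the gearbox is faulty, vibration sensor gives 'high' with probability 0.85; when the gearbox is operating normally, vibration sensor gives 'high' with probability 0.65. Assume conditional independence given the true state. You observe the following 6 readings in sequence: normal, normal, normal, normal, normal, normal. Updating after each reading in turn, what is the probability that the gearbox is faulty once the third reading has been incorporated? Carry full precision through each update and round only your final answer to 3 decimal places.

After 'normal': P(faulty) = 0.15·0.7000 / (0.15·0.7000 + 0.35·0.3000) ≈ 0.5000
After 'normal': P(faulty) = 0.15·0.5000 / (0.15·0.5000 + 0.35·0.5000) ≈ 0.3000
After 'normal': P(faulty) = 0.15·0.3000 / (0.15·0.3000 + 0.35·0.7000) ≈ 0.1552

0.155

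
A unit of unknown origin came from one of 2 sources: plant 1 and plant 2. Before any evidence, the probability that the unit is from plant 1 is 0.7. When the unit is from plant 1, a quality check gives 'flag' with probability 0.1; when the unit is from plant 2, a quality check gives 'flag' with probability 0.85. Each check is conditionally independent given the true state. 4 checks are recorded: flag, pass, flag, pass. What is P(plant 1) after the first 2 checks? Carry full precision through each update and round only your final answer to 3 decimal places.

0.622

After 'flag': P(plant 1) = 0.1·0.7000 / (0.1·0.7000 + 0.85·0.3000) ≈ 0.2154
After 'pass': P(plant 1) = 0.9·0.2154 / (0.9·0.2154 + 0.15·0.7846) ≈ 0.6222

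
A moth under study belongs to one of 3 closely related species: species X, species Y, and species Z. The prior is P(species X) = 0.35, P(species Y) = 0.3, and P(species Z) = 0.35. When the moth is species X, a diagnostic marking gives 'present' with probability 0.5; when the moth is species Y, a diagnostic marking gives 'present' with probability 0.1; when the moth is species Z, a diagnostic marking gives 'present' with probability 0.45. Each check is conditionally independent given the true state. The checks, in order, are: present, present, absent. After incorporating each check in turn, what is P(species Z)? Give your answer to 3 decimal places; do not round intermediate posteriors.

0.456

Each posterior becomes the prior for the next update.
After 'present': normaliser = 0.5·0.3500 + 0.1·0.3000 + 0.45·0.3500; P(species X) ≈ 0.4828, P(species Y) ≈ 0.0828, P(species Z) ≈ 0.4345
After 'present': normaliser = 0.5·0.4828 + 0.1·0.0828 + 0.45·0.4345; P(species X) ≈ 0.5422, P(species Y) ≈ 0.0186, P(species Z) ≈ 0.4392
After 'absent': normaliser = 0.5·0.5422 + 0.9·0.0186 + 0.55·0.4392; P(species X) ≈ 0.5121, P(species Y) ≈ 0.0316, P(species Z) ≈ 0.4563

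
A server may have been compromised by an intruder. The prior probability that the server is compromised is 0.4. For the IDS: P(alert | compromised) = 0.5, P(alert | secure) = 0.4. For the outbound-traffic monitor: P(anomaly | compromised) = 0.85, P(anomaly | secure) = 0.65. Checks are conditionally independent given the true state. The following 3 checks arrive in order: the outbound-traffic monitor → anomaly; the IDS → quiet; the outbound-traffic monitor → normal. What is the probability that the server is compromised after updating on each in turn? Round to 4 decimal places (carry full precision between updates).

0.2374

Apply Bayes' rule sequentially, carrying P(compromised) forward.
After the outbound-traffic monitor='anomaly': P(compromised) = 0.85·0.4000 / (0.85·0.4000 + 0.65·0.6000) ≈ 0.4658
After the IDS='quiet': P(compromised) = 0.5·0.4658 / (0.5·0.4658 + 0.6·0.5342) ≈ 0.4208
After the outbound-traffic monitor='normal': P(compromised) = 0.15·0.4208 / (0.15·0.4208 + 0.35·0.5792) ≈ 0.2374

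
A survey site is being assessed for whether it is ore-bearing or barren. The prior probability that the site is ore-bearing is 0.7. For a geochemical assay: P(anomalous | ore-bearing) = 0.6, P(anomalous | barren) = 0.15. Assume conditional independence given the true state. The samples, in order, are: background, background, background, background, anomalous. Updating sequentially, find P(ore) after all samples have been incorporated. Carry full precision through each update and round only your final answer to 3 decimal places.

0.314

After 'background': P(ore) = 0.4·0.7000 / (0.4·0.7000 + 0.85·0.3000) ≈ 0.5234
After 'background': P(ore) = 0.4·0.5234 / (0.4·0.5234 + 0.85·0.4766) ≈ 0.3407
After 'background': P(ore) = 0.4·0.3407 / (0.4·0.3407 + 0.85·0.6593) ≈ 0.1956
After 'background': P(ore) = 0.4·0.1956 / (0.4·0.1956 + 0.85·0.8044) ≈ 0.1027
After 'anomalous': P(ore) = 0.6·0.1027 / (0.6·0.1027 + 0.15·0.8973) ≈ 0.3140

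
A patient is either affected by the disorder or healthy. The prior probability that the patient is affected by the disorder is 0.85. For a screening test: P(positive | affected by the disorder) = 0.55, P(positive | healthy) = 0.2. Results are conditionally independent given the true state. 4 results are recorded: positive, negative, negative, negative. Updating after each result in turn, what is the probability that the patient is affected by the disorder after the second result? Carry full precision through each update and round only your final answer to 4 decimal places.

0.8976

Apply Bayes' rule sequentially, carrying P(affected) forward.
After 'positive': P(affected) = 0.55·0.8500 / (0.55·0.8500 + 0.2·0.1500) ≈ 0.9397
After 'negative': P(affected) = 0.45·0.9397 / (0.45·0.9397 + 0.8·0.0603) ≈ 0.8976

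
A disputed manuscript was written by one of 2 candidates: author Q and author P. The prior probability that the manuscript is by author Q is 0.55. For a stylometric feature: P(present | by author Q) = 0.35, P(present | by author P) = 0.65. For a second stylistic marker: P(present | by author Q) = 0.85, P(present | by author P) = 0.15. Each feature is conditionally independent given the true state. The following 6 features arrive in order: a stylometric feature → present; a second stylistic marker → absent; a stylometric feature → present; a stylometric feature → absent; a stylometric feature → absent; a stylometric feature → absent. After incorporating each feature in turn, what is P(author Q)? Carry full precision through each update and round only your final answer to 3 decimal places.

0.286

After a stylometric feature='present': P(author Q) = 0.35·0.5500 / (0.35·0.5500 + 0.65·0.4500) ≈ 0.3969
After a second stylistic marker='absent': P(author Q) = 0.15·0.3969 / (0.15·0.3969 + 0.85·0.6031) ≈ 0.1041
After a stylometric feature='present': P(author Q) = 0.35·0.1041 / (0.35·0.1041 + 0.65·0.8959) ≈ 0.0589
After a stylometric feature='absent': P(author Q) = 0.65·0.0589 / (0.65·0.0589 + 0.35·0.9411) ≈ 0.1041
After a stylometric feature='absent': P(author Q) = 0.65·0.1041 / (0.65·0.1041 + 0.35·0.8959) ≈ 0.1774
After a stylometric feature='absent': P(author Q) = 0.65·0.1774 / (0.65·0.1774 + 0.35·0.8226) ≈ 0.2860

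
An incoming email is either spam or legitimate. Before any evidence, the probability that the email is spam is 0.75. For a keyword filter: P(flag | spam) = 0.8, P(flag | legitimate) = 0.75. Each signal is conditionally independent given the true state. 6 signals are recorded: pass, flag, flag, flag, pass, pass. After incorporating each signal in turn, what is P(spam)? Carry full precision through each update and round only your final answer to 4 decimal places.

0.6509

After 'pass': P(spam) = 0.2·0.7500 / (0.2·0.7500 + 0.25·0.2500) ≈ 0.7059
After 'flag': P(spam) = 0.8·0.7059 / (0.8·0.7059 + 0.75·0.2941) ≈ 0.7191
After 'flag': P(spam) = 0.8·0.7191 / (0.8·0.7191 + 0.75·0.2809) ≈ 0.7320
After 'flag': P(spam) = 0.8·0.7320 / (0.8·0.7320 + 0.75·0.2680) ≈ 0.7444
After 'pass': P(spam) = 0.2·0.7444 / (0.2·0.7444 + 0.25·0.2556) ≈ 0.6997
After 'pass': P(spam) = 0.2·0.6997 / (0.2·0.6997 + 0.25·0.3003) ≈ 0.6509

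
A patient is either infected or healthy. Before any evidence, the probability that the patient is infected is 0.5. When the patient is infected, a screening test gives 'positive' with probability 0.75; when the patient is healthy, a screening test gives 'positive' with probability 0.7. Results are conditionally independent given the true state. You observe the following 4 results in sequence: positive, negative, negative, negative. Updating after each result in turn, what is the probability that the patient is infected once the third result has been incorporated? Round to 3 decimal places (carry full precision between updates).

After 'positive': P(infected) = 0.75·0.5000 / (0.75·0.5000 + 0.7·0.5000) ≈ 0.5172
After 'negative': P(infected) = 0.25·0.5172 / (0.25·0.5172 + 0.3·0.4828) ≈ 0.4717
After 'negative': P(infected) = 0.25·0.4717 / (0.25·0.4717 + 0.3·0.5283) ≈ 0.4266

0.427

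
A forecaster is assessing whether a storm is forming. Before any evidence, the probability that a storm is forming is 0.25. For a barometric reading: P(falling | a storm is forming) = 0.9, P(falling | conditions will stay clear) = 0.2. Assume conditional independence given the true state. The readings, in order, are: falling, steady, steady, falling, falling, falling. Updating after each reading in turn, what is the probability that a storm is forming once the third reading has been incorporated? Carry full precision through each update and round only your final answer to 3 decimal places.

After 'falling': P(storm) = 0.9·0.2500 / (0.9·0.2500 + 0.2·0.7500) ≈ 0.6000
After 'steady': P(storm) = 0.1·0.6000 / (0.1·0.6000 + 0.8·0.4000) ≈ 0.1579
After 'steady': P(storm) = 0.1·0.1579 / (0.1·0.1579 + 0.8·0.8421) ≈ 0.0229

0.023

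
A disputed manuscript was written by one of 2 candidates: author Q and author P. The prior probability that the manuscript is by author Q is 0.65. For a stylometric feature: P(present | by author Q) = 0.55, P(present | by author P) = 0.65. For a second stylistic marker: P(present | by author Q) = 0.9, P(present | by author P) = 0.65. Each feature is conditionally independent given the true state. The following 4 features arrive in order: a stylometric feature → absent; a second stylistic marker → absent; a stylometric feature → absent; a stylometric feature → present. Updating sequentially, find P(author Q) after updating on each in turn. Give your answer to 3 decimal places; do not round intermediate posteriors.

After a stylometric feature='absent': P(author Q) = 0.45·0.6500 / (0.45·0.6500 + 0.35·0.3500) ≈ 0.7048
After a second stylistic marker='absent': P(author Q) = 0.1·0.7048 / (0.1·0.7048 + 0.35·0.2952) ≈ 0.4055
After a stylometric feature='absent': P(author Q) = 0.45·0.4055 / (0.45·0.4055 + 0.35·0.5945) ≈ 0.4673
After a stylometric feature='present': P(author Q) = 0.55·0.4673 / (0.55·0.4673 + 0.65·0.5327) ≈ 0.4260

0.426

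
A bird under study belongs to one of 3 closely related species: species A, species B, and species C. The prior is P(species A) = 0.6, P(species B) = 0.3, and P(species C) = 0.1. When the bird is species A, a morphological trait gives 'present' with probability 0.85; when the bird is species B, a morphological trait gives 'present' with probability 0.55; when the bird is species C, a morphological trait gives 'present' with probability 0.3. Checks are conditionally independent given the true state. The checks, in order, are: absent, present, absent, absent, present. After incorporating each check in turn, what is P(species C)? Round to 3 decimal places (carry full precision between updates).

0.241

Apply Bayes' rule sequentially, carrying P(species C) forward.
After 'absent': normaliser = 0.15·0.6000 + 0.45·0.3000 + 0.7·0.1000; P(species A) ≈ 0.3051, P(species B) ≈ 0.4576, P(species C) ≈ 0.2373
After 'present': normaliser = 0.85·0.3051 + 0.55·0.4576 + 0.3·0.2373; P(species A) ≈ 0.4454, P(species B) ≈ 0.4323, P(species C) ≈ 0.1223
After 'absent': normaliser = 0.15·0.4454 + 0.45·0.4323 + 0.7·0.1223; P(species A) ≈ 0.1926, P(species B) ≈ 0.5607, P(species C) ≈ 0.2467
After 'absent': normaliser = 0.15·0.1926 + 0.45·0.5607 + 0.7·0.2467; P(species A) ≈ 0.0636, P(species B) ≈ 0.5559, P(species C) ≈ 0.3805
After 'present': normaliser = 0.85·0.0636 + 0.55·0.5559 + 0.3·0.3805; P(species A) ≈ 0.1141, P(species B) ≈ 0.6451, P(species C) ≈ 0.2408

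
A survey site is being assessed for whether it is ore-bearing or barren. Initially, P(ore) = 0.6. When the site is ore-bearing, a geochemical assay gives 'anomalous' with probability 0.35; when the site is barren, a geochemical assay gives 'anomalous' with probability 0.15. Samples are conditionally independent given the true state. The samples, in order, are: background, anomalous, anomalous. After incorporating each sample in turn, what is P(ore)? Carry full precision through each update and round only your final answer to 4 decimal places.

0.8620

After 'background': P(ore) = 0.65·0.6000 / (0.65·0.6000 + 0.85·0.4000) ≈ 0.5342
After 'anomalous': P(ore) = 0.35·0.5342 / (0.35·0.5342 + 0.15·0.4658) ≈ 0.7280
After 'anomalous': P(ore) = 0.35·0.7280 / (0.35·0.7280 + 0.15·0.2720) ≈ 0.8620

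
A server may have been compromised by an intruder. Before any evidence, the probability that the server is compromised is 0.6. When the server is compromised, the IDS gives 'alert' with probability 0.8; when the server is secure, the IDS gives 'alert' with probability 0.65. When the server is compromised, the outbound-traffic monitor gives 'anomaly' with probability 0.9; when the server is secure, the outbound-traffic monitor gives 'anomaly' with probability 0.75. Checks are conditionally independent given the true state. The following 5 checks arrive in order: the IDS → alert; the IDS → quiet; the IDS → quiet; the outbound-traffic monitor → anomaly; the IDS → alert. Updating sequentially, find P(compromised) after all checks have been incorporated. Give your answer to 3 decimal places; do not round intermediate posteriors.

After the IDS='alert': P(compromised) = 0.8·0.6000 / (0.8·0.6000 + 0.65·0.4000) ≈ 0.6486
After the IDS='quiet': P(compromised) = 0.2·0.6486 / (0.2·0.6486 + 0.35·0.3514) ≈ 0.5134
After the IDS='quiet': P(compromised) = 0.2·0.5134 / (0.2·0.5134 + 0.35·0.4866) ≈ 0.3761
After the outbound-traffic monitor='anomaly': P(compromised) = 0.9·0.3761 / (0.9·0.3761 + 0.75·0.6239) ≈ 0.4197
After the IDS='alert': P(compromised) = 0.8·0.4197 / (0.8·0.4197 + 0.65·0.5803) ≈ 0.4710

0.471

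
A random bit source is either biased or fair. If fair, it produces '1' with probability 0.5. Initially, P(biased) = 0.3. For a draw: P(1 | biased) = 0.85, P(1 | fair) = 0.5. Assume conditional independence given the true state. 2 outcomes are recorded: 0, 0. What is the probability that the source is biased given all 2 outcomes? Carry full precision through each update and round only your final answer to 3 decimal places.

0.037

After '0': P(biased) = 0.15·0.3000 / (0.15·0.3000 + 0.5·0.7000) ≈ 0.1139
After '0': P(biased) = 0.15·0.1139 / (0.15·0.1139 + 0.5·0.8861) ≈ 0.0371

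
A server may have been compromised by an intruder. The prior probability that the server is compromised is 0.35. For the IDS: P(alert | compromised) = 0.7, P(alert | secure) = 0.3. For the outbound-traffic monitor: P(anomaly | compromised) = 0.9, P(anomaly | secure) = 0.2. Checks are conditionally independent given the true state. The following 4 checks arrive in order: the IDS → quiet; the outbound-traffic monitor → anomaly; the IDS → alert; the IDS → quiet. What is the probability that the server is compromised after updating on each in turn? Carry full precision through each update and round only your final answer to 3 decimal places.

0.509

After the IDS='quiet': P(compromised) = 0.3·0.3500 / (0.3·0.3500 + 0.7·0.6500) ≈ 0.1875
After the outbound-traffic monitor='anomaly': P(compromised) = 0.9·0.1875 / (0.9·0.1875 + 0.2·0.8125) ≈ 0.5094
After the IDS='alert': P(compromised) = 0.7·0.5094 / (0.7·0.5094 + 0.3·0.4906) ≈ 0.7079
After the IDS='quiet': P(compromised) = 0.3·0.7079 / (0.3·0.7079 + 0.7·0.2921) ≈ 0.5094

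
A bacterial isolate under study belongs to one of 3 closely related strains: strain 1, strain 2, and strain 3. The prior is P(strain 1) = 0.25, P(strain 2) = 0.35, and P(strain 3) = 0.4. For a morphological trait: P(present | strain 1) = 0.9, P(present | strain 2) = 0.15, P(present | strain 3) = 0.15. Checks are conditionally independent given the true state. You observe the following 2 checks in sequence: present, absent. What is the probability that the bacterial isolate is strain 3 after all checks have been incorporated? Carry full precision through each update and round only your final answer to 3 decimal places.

Each posterior becomes the prior for the next update.
After 'present': normaliser = 0.9·0.2500 + 0.15·0.3500 + 0.15·0.4000; P(strain 1) ≈ 0.6667, P(strain 2) ≈ 0.1556, P(strain 3) ≈ 0.1778
After 'absent': normaliser = 0.1·0.6667 + 0.85·0.1556 + 0.85·0.1778; P(strain 1) ≈ 0.1905, P(strain 2) ≈ 0.3778, P(strain 3) ≈ 0.4317

0.432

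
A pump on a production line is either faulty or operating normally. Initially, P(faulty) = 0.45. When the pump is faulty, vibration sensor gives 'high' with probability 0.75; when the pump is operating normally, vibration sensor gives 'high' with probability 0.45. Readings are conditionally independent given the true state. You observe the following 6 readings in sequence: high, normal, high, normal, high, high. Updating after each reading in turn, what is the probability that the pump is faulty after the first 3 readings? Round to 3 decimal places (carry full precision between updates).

After 'high': P(faulty) = 0.75·0.4500 / (0.75·0.4500 + 0.45·0.5500) ≈ 0.5769
After 'normal': P(faulty) = 0.25·0.5769 / (0.25·0.5769 + 0.55·0.4231) ≈ 0.3827
After 'high': P(faulty) = 0.75·0.3827 / (0.75·0.3827 + 0.45·0.6173) ≈ 0.5081

0.508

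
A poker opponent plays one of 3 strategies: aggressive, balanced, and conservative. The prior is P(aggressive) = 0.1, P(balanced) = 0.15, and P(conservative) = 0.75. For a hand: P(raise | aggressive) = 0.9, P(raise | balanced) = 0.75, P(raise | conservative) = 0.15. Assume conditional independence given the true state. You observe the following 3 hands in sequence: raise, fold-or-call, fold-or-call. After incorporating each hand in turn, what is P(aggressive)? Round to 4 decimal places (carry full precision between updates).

Apply Bayes' rule sequentially, carrying P(aggressive) forward.
After 'raise': normaliser = 0.9·0.1000 + 0.75·0.1500 + 0.15·0.7500; P(aggressive) ≈ 0.2857, P(balanced) ≈ 0.3571, P(conservative) ≈ 0.3571
After 'fold-or-call': normaliser = 0.1·0.2857 + 0.25·0.3571 + 0.85·0.3571; P(aggressive) ≈ 0.0678, P(balanced) ≈ 0.2119, P(conservative) ≈ 0.7203
After 'fold-or-call': normaliser = 0.1·0.0678 + 0.25·0.2119 + 0.85·0.7203; P(aggressive) ≈ 0.0101, P(balanced) ≈ 0.0788, P(conservative) ≈ 0.9111

0.0101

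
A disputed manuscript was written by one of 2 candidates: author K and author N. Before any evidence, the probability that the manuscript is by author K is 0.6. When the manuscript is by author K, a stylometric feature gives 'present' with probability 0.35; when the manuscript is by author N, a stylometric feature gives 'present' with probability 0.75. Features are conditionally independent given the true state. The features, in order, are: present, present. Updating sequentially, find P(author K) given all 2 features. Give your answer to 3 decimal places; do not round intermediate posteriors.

After 'present': P(author K) = 0.35·0.6000 / (0.35·0.6000 + 0.75·0.4000) ≈ 0.4118
After 'present': P(author K) = 0.35·0.4118 / (0.35·0.4118 + 0.75·0.5882) ≈ 0.2462

0.246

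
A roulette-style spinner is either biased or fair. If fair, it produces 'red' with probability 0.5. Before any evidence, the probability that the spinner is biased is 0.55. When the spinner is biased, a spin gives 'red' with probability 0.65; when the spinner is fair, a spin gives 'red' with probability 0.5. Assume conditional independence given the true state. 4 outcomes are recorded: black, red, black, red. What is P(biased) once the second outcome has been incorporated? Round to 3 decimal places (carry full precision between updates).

After 'black': P(biased) = 0.35·0.5500 / (0.35·0.5500 + 0.5·0.4500) ≈ 0.4611
After 'red': P(biased) = 0.65·0.4611 / (0.65·0.4611 + 0.5·0.5389) ≈ 0.5266

0.527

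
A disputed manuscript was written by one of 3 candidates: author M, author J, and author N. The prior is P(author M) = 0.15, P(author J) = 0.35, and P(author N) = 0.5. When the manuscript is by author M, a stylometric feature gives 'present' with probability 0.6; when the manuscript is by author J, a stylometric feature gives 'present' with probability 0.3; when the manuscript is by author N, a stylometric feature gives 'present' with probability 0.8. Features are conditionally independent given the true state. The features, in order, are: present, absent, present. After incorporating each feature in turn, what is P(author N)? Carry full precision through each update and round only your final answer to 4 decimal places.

0.5945

After 'present': normaliser = 0.6·0.1500 + 0.3·0.3500 + 0.8·0.5000; P(author M) ≈ 0.1513, P(author J) ≈ 0.1765, P(author N) ≈ 0.6723
After 'absent': normaliser = 0.4·0.1513 + 0.7·0.1765 + 0.2·0.6723; P(author M) ≈ 0.1900, P(author J) ≈ 0.3879, P(author N) ≈ 0.4222
After 'present': normaliser = 0.6·0.1900 + 0.3·0.3879 + 0.8·0.4222; P(author M) ≈ 0.2007, P(author J) ≈ 0.2048, P(author N) ≈ 0.5945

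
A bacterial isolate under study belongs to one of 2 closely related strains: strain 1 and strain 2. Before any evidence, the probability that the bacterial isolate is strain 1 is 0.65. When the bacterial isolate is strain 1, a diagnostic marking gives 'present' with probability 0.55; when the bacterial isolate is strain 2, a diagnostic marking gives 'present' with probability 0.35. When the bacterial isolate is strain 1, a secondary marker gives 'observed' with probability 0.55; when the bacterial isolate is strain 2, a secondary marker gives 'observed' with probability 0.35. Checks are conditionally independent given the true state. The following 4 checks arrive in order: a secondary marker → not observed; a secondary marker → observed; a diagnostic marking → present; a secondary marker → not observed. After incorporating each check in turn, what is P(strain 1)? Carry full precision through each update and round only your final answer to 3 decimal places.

0.687

After a secondary marker='not observed': P(strain 1) = 0.45·0.6500 / (0.45·0.6500 + 0.65·0.3500) ≈ 0.5625
After a secondary marker='observed': P(strain 1) = 0.55·0.5625 / (0.55·0.5625 + 0.35·0.4375) ≈ 0.6689
After a diagnostic marking='present': P(strain 1) = 0.55·0.6689 / (0.55·0.6689 + 0.35·0.3311) ≈ 0.7605
After a secondary marker='not observed': P(strain 1) = 0.45·0.7605 / (0.45·0.7605 + 0.65·0.2395) ≈ 0.6873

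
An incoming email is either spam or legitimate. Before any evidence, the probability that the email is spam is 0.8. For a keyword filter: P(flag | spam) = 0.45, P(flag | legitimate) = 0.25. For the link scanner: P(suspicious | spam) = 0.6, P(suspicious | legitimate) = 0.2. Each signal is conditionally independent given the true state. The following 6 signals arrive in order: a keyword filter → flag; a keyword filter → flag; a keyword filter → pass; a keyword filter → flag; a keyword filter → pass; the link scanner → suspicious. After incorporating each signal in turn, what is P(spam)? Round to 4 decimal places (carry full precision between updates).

After a keyword filter='flag': P(spam) = 0.45·0.8000 / (0.45·0.8000 + 0.25·0.2000) ≈ 0.8780
After a keyword filter='flag': P(spam) = 0.45·0.8780 / (0.45·0.8780 + 0.25·0.1220) ≈ 0.9284
After a keyword filter='pass': P(spam) = 0.55·0.9284 / (0.55·0.9284 + 0.75·0.0716) ≈ 0.9048
After a keyword filter='flag': P(spam) = 0.45·0.9048 / (0.45·0.9048 + 0.25·0.0952) ≈ 0.9448
After a keyword filter='pass': P(spam) = 0.55·0.9448 / (0.55·0.9448 + 0.75·0.0552) ≈ 0.9262
After the link scanner='suspicious': P(spam) = 0.6·0.9262 / (0.6·0.9262 + 0.2·0.0738) ≈ 0.9741

0.9741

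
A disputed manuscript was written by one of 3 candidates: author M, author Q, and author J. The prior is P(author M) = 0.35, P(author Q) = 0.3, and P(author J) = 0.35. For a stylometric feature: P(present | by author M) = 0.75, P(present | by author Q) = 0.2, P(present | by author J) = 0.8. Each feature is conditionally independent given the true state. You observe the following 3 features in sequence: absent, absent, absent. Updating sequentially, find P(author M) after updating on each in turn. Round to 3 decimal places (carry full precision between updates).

After 'absent': normaliser = 0.25·0.3500 + 0.8·0.3000 + 0.2·0.3500; P(author M) ≈ 0.2201, P(author Q) ≈ 0.6038, P(author J) ≈ 0.1761
After 'absent': normaliser = 0.25·0.2201 + 0.8·0.6038 + 0.2·0.1761; P(author M) ≈ 0.0960, P(author Q) ≈ 0.8426, P(author J) ≈ 0.0614
After 'absent': normaliser = 0.25·0.0960 + 0.8·0.8426 + 0.2·0.0614; P(author M) ≈ 0.0338, P(author Q) ≈ 0.9489, P(author J) ≈ 0.0173

0.034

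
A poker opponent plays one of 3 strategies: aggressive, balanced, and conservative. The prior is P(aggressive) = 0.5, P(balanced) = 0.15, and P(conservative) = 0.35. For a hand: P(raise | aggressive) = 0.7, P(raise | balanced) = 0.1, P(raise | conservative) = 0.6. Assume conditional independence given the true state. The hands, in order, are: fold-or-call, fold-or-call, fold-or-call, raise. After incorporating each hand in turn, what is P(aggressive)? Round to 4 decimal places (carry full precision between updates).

After 'fold-or-call': normaliser = 0.3·0.5000 + 0.9·0.1500 + 0.4·0.3500; P(aggressive) ≈ 0.3529, P(balanced) ≈ 0.3176, P(conservative) ≈ 0.3294
After 'fold-or-call': normaliser = 0.3·0.3529 + 0.9·0.3176 + 0.4·0.3294; P(aggressive) ≈ 0.2022, P(balanced) ≈ 0.5461, P(conservative) ≈ 0.2517
After 'fold-or-call': normaliser = 0.3·0.2022 + 0.9·0.5461 + 0.4·0.2517; P(aggressive) ≈ 0.0929, P(balanced) ≈ 0.7528, P(conservative) ≈ 0.1542
After 'raise': normaliser = 0.7·0.0929 + 0.1·0.7528 + 0.6·0.1542; P(aggressive) ≈ 0.2794, P(balanced) ≈ 0.3233, P(conservative) ≈ 0.3973

0.2794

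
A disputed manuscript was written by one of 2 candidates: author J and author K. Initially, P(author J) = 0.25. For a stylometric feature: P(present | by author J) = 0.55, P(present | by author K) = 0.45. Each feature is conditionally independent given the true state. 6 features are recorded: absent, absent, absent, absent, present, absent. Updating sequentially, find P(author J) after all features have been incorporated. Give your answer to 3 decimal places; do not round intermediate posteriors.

0.130

Apply Bayes' rule sequentially, carrying P(author J) forward.
After 'absent': P(author J) = 0.45·0.2500 / (0.45·0.2500 + 0.55·0.7500) ≈ 0.2143
After 'absent': P(author J) = 0.45·0.2143 / (0.45·0.2143 + 0.55·0.7857) ≈ 0.1824
After 'absent': P(author J) = 0.45·0.1824 / (0.45·0.1824 + 0.55·0.8176) ≈ 0.1544
After 'absent': P(author J) = 0.45·0.1544 / (0.45·0.1544 + 0.55·0.8456) ≈ 0.1300
After 'present': P(author J) = 0.55·0.1300 / (0.55·0.1300 + 0.45·0.8700) ≈ 0.1544
After 'absent': P(author J) = 0.45·0.1544 / (0.45·0.1544 + 0.55·0.8456) ≈ 0.1300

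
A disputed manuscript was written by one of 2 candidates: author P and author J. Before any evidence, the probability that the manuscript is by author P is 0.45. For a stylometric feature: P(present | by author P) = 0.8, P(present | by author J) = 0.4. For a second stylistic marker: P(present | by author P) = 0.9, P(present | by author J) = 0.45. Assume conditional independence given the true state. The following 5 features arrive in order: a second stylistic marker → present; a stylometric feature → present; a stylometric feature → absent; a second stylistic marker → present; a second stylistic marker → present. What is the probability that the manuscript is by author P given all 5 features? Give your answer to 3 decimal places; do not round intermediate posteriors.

0.814

After a second stylistic marker='present': P(author P) = 0.9·0.4500 / (0.9·0.4500 + 0.45·0.5500) ≈ 0.6207
After a stylometric feature='present': P(author P) = 0.8·0.6207 / (0.8·0.6207 + 0.4·0.3793) ≈ 0.7660
After a stylometric feature='absent': P(author P) = 0.2·0.7660 / (0.2·0.7660 + 0.6·0.2340) ≈ 0.5217
After a second stylistic marker='present': P(author P) = 0.9·0.5217 / (0.9·0.5217 + 0.45·0.4783) ≈ 0.6857
After a second stylistic marker='present': P(author P) = 0.9·0.6857 / (0.9·0.6857 + 0.45·0.3143) ≈ 0.8136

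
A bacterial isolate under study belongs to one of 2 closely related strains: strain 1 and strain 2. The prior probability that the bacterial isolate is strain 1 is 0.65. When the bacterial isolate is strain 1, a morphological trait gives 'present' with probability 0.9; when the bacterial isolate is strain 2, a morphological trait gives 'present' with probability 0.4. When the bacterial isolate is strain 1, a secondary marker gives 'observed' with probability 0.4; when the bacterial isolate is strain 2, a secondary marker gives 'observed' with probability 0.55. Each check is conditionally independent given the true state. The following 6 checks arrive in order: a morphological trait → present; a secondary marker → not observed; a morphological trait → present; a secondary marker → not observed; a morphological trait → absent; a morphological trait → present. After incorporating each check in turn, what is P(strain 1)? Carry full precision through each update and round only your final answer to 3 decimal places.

After a morphological trait='present': P(strain 1) = 0.9·0.6500 / (0.9·0.6500 + 0.4·0.3500) ≈ 0.8069
After a secondary marker='not observed': P(strain 1) = 0.6·0.8069 / (0.6·0.8069 + 0.45·0.1931) ≈ 0.8478
After a morphological trait='present': P(strain 1) = 0.9·0.8478 / (0.9·0.8478 + 0.4·0.1522) ≈ 0.9261
After a secondary marker='not observed': P(strain 1) = 0.6·0.9261 / (0.6·0.9261 + 0.45·0.0739) ≈ 0.9435
After a morphological trait='absent': P(strain 1) = 0.1·0.9435 / (0.1·0.9435 + 0.6·0.0565) ≈ 0.7358
After a morphological trait='present': P(strain 1) = 0.9·0.7358 / (0.9·0.7358 + 0.4·0.2642) ≈ 0.8624

0.862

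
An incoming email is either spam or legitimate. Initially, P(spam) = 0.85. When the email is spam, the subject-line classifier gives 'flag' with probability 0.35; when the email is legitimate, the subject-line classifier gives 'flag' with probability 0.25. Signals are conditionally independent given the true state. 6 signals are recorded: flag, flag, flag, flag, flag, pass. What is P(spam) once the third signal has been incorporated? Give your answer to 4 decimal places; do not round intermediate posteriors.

After 'flag': P(spam) = 0.35·0.8500 / (0.35·0.8500 + 0.25·0.1500) ≈ 0.8881
After 'flag': P(spam) = 0.35·0.8881 / (0.35·0.8881 + 0.25·0.1119) ≈ 0.9174
After 'flag': P(spam) = 0.35·0.9174 / (0.35·0.9174 + 0.25·0.0826) ≈ 0.9396

0.9396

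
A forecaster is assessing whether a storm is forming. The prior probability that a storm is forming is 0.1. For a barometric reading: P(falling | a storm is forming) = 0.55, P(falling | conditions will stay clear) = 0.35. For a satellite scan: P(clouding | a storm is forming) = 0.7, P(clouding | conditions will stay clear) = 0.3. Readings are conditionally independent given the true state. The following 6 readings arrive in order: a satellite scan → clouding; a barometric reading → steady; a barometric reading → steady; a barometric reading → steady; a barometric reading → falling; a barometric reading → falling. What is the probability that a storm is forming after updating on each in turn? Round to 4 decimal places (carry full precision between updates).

0.1752

After a satellite scan='clouding': P(storm) = 0.7·0.1000 / (0.7·0.1000 + 0.3·0.9000) ≈ 0.2059
After a barometric reading='steady': P(storm) = 0.45·0.2059 / (0.45·0.2059 + 0.65·0.7941) ≈ 0.1522
After a barometric reading='steady': P(storm) = 0.45·0.1522 / (0.45·0.1522 + 0.65·0.8478) ≈ 0.1105
After a barometric reading='steady': P(storm) = 0.45·0.1105 / (0.45·0.1105 + 0.65·0.8895) ≈ 0.0792
After a barometric reading='falling': P(storm) = 0.55·0.0792 / (0.55·0.0792 + 0.35·0.9208) ≈ 0.1191
After a barometric reading='falling': P(storm) = 0.55·0.1191 / (0.55·0.1191 + 0.35·0.8809) ≈ 0.1752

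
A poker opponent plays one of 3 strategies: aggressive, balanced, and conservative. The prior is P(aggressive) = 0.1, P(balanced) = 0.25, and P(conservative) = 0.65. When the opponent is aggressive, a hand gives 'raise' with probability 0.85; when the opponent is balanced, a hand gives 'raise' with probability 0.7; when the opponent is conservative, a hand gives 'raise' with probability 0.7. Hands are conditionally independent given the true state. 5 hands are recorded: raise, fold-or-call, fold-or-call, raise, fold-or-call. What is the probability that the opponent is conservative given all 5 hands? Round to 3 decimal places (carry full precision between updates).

Each posterior becomes the prior for the next update.
After 'raise': normaliser = 0.85·0.1000 + 0.7·0.2500 + 0.7·0.6500; P(aggressive) ≈ 0.1189, P(balanced) ≈ 0.2448, P(conservative) ≈ 0.6364
After 'fold-or-call': normaliser = 0.15·0.1189 + 0.3·0.2448 + 0.3·0.6364; P(aggressive) ≈ 0.0632, P(balanced) ≈ 0.2602, P(conservative) ≈ 0.6766
After 'fold-or-call': normaliser = 0.15·0.0632 + 0.3·0.2602 + 0.3·0.6766; P(aggressive) ≈ 0.0326, P(balanced) ≈ 0.2687, P(conservative) ≈ 0.6987
After 'raise': normaliser = 0.85·0.0326 + 0.7·0.2687 + 0.7·0.6987; P(aggressive) ≈ 0.0393, P(balanced) ≈ 0.2668, P(conservative) ≈ 0.6938
After 'fold-or-call': normaliser = 0.15·0.0393 + 0.3·0.2668 + 0.3·0.6938; P(aggressive) ≈ 0.0201, P(balanced) ≈ 0.2722, P(conservative) ≈ 0.7077

0.708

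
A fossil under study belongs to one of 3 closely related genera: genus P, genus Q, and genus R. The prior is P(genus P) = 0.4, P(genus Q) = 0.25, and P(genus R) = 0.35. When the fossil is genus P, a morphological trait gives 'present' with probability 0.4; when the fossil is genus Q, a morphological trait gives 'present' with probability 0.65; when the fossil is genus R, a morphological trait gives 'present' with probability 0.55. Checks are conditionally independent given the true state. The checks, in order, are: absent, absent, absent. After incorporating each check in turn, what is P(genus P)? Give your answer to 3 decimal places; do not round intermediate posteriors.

Apply Bayes' rule sequentially, carrying P(genus P) forward.
After 'absent': normaliser = 0.6·0.4000 + 0.35·0.2500 + 0.45·0.3500; P(genus P) ≈ 0.4948, P(genus Q) ≈ 0.1804, P(genus R) ≈ 0.3247
After 'absent': normaliser = 0.6·0.4948 + 0.35·0.1804 + 0.45·0.3247; P(genus P) ≈ 0.5866, P(genus Q) ≈ 0.1247, P(genus R) ≈ 0.2887
After 'absent': normaliser = 0.6·0.5866 + 0.35·0.1247 + 0.45·0.2887; P(genus P) ≈ 0.6697, P(genus Q) ≈ 0.0831, P(genus R) ≈ 0.2472

0.670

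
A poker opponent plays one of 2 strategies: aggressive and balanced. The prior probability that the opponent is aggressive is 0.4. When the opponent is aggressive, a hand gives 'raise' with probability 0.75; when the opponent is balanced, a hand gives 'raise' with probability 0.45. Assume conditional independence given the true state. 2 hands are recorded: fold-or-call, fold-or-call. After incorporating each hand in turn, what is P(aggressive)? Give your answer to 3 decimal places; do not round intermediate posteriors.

Each posterior becomes the prior for the next update.
After 'fold-or-call': P(aggressive) = 0.25·0.4000 / (0.25·0.4000 + 0.55·0.6000) ≈ 0.2326
After 'fold-or-call': P(aggressive) = 0.25·0.2326 / (0.25·0.2326 + 0.55·0.7674) ≈ 0.1211

0.121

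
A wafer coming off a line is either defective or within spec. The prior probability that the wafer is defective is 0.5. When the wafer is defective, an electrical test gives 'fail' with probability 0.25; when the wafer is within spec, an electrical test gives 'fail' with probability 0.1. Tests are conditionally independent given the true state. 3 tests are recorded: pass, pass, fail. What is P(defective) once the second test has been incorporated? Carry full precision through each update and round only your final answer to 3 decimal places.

0.410

After 'pass': P(defective) = 0.75·0.5000 / (0.75·0.5000 + 0.9·0.5000) ≈ 0.4545
After 'pass': P(defective) = 0.75·0.4545 / (0.75·0.4545 + 0.9·0.5455) ≈ 0.4098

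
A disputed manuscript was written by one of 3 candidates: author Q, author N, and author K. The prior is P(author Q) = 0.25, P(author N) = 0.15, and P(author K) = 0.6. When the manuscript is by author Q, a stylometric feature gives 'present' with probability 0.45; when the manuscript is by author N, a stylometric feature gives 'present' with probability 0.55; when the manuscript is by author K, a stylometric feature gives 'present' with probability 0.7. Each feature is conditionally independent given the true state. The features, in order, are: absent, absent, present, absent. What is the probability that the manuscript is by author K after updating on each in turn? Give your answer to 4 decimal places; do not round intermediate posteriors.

After 'absent': normaliser = 0.55·0.2500 + 0.45·0.1500 + 0.3·0.6000; P(author Q) ≈ 0.3571, P(author N) ≈ 0.1753, P(author K) ≈ 0.4675
After 'absent': normaliser = 0.55·0.3571 + 0.45·0.1753 + 0.3·0.4675; P(author Q) ≈ 0.4727, P(author N) ≈ 0.1898, P(author K) ≈ 0.3375
After 'present': normaliser = 0.45·0.4727 + 0.55·0.1898 + 0.7·0.3375; P(author Q) ≈ 0.3844, P(author N) ≈ 0.1887, P(author K) ≈ 0.4269
After 'absent': normaliser = 0.55·0.3844 + 0.45·0.1887 + 0.3·0.4269; P(author Q) ≈ 0.4981, P(author N) ≈ 0.2001, P(author K) ≈ 0.3018

0.3018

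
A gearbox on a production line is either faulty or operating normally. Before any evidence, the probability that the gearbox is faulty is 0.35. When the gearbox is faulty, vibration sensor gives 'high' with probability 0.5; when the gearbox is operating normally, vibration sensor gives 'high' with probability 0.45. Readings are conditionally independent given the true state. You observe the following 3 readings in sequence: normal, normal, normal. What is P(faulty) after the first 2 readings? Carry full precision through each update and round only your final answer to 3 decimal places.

After 'normal': P(faulty) = 0.5·0.3500 / (0.5·0.3500 + 0.55·0.6500) ≈ 0.3286
After 'normal': P(faulty) = 0.5·0.3286 / (0.5·0.3286 + 0.55·0.6714) ≈ 0.3080

0.308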